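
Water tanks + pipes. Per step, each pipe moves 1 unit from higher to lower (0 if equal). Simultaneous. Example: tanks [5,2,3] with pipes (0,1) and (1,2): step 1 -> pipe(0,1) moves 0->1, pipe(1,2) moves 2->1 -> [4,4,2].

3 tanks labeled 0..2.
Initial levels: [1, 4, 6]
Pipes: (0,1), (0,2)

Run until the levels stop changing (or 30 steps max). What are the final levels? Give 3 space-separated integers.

Step 1: flows [1->0,2->0] -> levels [3 3 5]
Step 2: flows [0=1,2->0] -> levels [4 3 4]
Step 3: flows [0->1,0=2] -> levels [3 4 4]
Step 4: flows [1->0,2->0] -> levels [5 3 3]
Step 5: flows [0->1,0->2] -> levels [3 4 4]
  -> period-2 cycle: step 5 state = step 3 state; never stabilizes
  -> state at step 30: (30-3) mod 2 = 1, same as step 4 -> [5 3 3]

Answer: 5 3 3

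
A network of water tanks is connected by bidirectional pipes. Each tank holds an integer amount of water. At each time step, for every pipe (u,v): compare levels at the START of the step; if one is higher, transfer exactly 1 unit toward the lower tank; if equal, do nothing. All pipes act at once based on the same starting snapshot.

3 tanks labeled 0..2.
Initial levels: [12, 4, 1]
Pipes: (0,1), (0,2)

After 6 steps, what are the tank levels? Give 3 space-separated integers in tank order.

Answer: 7 5 5

Derivation:
Step 1: flows [0->1,0->2] -> levels [10 5 2]
Step 2: flows [0->1,0->2] -> levels [8 6 3]
Step 3: flows [0->1,0->2] -> levels [6 7 4]
Step 4: flows [1->0,0->2] -> levels [6 6 5]
Step 5: flows [0=1,0->2] -> levels [5 6 6]
Step 6: flows [1->0,2->0] -> levels [7 5 5]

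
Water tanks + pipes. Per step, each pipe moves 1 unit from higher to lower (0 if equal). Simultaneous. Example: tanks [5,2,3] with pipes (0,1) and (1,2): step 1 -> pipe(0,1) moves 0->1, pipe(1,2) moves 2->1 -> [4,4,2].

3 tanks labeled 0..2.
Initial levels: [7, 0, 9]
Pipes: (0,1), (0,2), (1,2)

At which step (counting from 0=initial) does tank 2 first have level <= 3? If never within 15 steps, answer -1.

Step 1: flows [0->1,2->0,2->1] -> levels [7 2 7]
Step 2: flows [0->1,0=2,2->1] -> levels [6 4 6]
Step 3: flows [0->1,0=2,2->1] -> levels [5 6 5]
Step 4: flows [1->0,0=2,1->2] -> levels [6 4 6]
  -> period-2 cycle (repeats step 2); tank 2 never drops to <=3
Tank 2 never reaches <=3 within 15 steps

Answer: -1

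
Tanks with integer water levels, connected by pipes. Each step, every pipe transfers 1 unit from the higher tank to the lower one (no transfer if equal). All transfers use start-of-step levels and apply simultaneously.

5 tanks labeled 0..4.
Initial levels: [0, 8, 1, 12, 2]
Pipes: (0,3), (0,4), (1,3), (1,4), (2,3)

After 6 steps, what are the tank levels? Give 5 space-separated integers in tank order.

Step 1: flows [3->0,4->0,3->1,1->4,3->2] -> levels [2 8 2 9 2]
Step 2: flows [3->0,0=4,3->1,1->4,3->2] -> levels [3 8 3 6 3]
Step 3: flows [3->0,0=4,1->3,1->4,3->2] -> levels [4 6 4 5 4]
Step 4: flows [3->0,0=4,1->3,1->4,3->2] -> levels [5 4 5 4 5]
Step 5: flows [0->3,0=4,1=3,4->1,2->3] -> levels [4 5 4 6 4]
Step 6: flows [3->0,0=4,3->1,1->4,3->2] -> levels [5 5 5 3 5]

Answer: 5 5 5 3 5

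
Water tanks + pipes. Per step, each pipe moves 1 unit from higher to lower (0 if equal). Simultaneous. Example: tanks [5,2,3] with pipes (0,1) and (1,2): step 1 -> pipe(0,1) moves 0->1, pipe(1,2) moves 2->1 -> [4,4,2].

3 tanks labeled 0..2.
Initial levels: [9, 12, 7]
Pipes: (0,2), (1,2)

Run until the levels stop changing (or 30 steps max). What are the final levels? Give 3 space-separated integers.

Step 1: flows [0->2,1->2] -> levels [8 11 9]
Step 2: flows [2->0,1->2] -> levels [9 10 9]
Step 3: flows [0=2,1->2] -> levels [9 9 10]
Step 4: flows [2->0,2->1] -> levels [10 10 8]
Step 5: flows [0->2,1->2] -> levels [9 9 10]
  -> period-2 cycle: step 5 state = step 3 state; never stabilizes
  -> state at step 30: (30-3) mod 2 = 1, same as step 4 -> [10 10 8]

Answer: 10 10 8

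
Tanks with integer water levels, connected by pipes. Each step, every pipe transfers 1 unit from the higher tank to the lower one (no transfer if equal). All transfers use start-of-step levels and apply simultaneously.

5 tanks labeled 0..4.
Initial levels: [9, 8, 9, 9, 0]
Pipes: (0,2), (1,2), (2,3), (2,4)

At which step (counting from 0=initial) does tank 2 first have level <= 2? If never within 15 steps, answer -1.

Answer: -1

Derivation:
Step 1: flows [0=2,2->1,2=3,2->4] -> levels [9 9 7 9 1]
Step 2: flows [0->2,1->2,3->2,2->4] -> levels [8 8 9 8 2]
Step 3: flows [2->0,2->1,2->3,2->4] -> levels [9 9 5 9 3]
Step 4: flows [0->2,1->2,3->2,2->4] -> levels [8 8 7 8 4]
Step 5: flows [0->2,1->2,3->2,2->4] -> levels [7 7 9 7 5]
Step 6: flows [2->0,2->1,2->3,2->4] -> levels [8 8 5 8 6]
Step 7: flows [0->2,1->2,3->2,4->2] -> levels [7 7 9 7 5]
  -> period-2 cycle (repeats step 5); tank 2 never drops to <=2
Tank 2 never reaches <=2 within 15 steps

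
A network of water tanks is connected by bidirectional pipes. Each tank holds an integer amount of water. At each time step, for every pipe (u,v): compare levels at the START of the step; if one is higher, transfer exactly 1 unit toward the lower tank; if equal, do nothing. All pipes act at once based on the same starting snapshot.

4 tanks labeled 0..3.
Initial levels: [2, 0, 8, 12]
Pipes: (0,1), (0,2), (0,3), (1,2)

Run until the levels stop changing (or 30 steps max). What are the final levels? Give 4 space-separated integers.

Step 1: flows [0->1,2->0,3->0,2->1] -> levels [3 2 6 11]
Step 2: flows [0->1,2->0,3->0,2->1] -> levels [4 4 4 10]
Step 3: flows [0=1,0=2,3->0,1=2] -> levels [5 4 4 9]
Step 4: flows [0->1,0->2,3->0,1=2] -> levels [4 5 5 8]
Step 5: flows [1->0,2->0,3->0,1=2] -> levels [7 4 4 7]
Step 6: flows [0->1,0->2,0=3,1=2] -> levels [5 5 5 7]
Step 7: flows [0=1,0=2,3->0,1=2] -> levels [6 5 5 6]
Step 8: flows [0->1,0->2,0=3,1=2] -> levels [4 6 6 6]
Step 9: flows [1->0,2->0,3->0,1=2] -> levels [7 5 5 5]
Step 10: flows [0->1,0->2,0->3,1=2] -> levels [4 6 6 6]
  -> period-2 cycle: step 10 state = step 8 state; never stabilizes
  -> state at step 30: (30-8) mod 2 = 0, same as step 8 -> [4 6 6 6]

Answer: 4 6 6 6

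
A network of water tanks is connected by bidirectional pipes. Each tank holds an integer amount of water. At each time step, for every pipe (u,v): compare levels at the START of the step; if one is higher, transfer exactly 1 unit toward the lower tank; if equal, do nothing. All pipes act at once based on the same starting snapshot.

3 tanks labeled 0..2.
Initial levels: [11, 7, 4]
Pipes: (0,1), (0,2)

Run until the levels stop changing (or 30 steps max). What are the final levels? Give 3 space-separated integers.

Step 1: flows [0->1,0->2] -> levels [9 8 5]
Step 2: flows [0->1,0->2] -> levels [7 9 6]
Step 3: flows [1->0,0->2] -> levels [7 8 7]
Step 4: flows [1->0,0=2] -> levels [8 7 7]
Step 5: flows [0->1,0->2] -> levels [6 8 8]
Step 6: flows [1->0,2->0] -> levels [8 7 7]
  -> period-2 cycle: step 6 state = step 4 state; never stabilizes
  -> state at step 30: (30-4) mod 2 = 0, same as step 4 -> [8 7 7]

Answer: 8 7 7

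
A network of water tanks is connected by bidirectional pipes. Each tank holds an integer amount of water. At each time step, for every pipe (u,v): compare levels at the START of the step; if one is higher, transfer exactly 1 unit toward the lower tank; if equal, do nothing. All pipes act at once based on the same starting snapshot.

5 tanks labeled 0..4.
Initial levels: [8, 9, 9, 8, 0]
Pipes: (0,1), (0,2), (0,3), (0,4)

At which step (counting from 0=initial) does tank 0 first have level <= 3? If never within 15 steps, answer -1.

Step 1: flows [1->0,2->0,0=3,0->4] -> levels [9 8 8 8 1]
Step 2: flows [0->1,0->2,0->3,0->4] -> levels [5 9 9 9 2]
Step 3: flows [1->0,2->0,3->0,0->4] -> levels [7 8 8 8 3]
Step 4: flows [1->0,2->0,3->0,0->4] -> levels [9 7 7 7 4]
Step 5: flows [0->1,0->2,0->3,0->4] -> levels [5 8 8 8 5]
Step 6: flows [1->0,2->0,3->0,0=4] -> levels [8 7 7 7 5]
Step 7: flows [0->1,0->2,0->3,0->4] -> levels [4 8 8 8 6]
Step 8: flows [1->0,2->0,3->0,4->0] -> levels [8 7 7 7 5]
  -> period-2 cycle (repeats step 6); tank 0 never drops to <=3
Tank 0 never reaches <=3 within 15 steps

Answer: -1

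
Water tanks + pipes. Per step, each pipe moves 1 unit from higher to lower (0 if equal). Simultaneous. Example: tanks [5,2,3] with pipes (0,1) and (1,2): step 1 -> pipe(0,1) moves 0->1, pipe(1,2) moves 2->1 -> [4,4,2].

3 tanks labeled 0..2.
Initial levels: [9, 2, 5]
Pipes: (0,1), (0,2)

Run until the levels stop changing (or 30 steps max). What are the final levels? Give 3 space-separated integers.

Answer: 6 5 5

Derivation:
Step 1: flows [0->1,0->2] -> levels [7 3 6]
Step 2: flows [0->1,0->2] -> levels [5 4 7]
Step 3: flows [0->1,2->0] -> levels [5 5 6]
Step 4: flows [0=1,2->0] -> levels [6 5 5]
Step 5: flows [0->1,0->2] -> levels [4 6 6]
Step 6: flows [1->0,2->0] -> levels [6 5 5]
  -> period-2 cycle: step 6 state = step 4 state; never stabilizes
  -> state at step 30: (30-4) mod 2 = 0, same as step 4 -> [6 5 5]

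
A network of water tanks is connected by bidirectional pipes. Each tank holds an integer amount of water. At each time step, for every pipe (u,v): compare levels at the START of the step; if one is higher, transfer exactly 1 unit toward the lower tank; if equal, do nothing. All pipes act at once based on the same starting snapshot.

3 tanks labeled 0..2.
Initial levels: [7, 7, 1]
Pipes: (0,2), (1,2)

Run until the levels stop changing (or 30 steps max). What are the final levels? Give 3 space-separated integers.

Answer: 5 5 5

Derivation:
Step 1: flows [0->2,1->2] -> levels [6 6 3]
Step 2: flows [0->2,1->2] -> levels [5 5 5]
Step 3: flows [0=2,1=2] -> levels [5 5 5]
  -> stable (no change)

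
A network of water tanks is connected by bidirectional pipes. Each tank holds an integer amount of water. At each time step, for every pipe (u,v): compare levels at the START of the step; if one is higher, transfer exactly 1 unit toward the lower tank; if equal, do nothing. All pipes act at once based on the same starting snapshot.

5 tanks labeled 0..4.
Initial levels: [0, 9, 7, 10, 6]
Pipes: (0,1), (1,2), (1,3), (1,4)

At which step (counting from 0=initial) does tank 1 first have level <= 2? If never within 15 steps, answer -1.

Answer: -1

Derivation:
Step 1: flows [1->0,1->2,3->1,1->4] -> levels [1 7 8 9 7]
Step 2: flows [1->0,2->1,3->1,1=4] -> levels [2 8 7 8 7]
Step 3: flows [1->0,1->2,1=3,1->4] -> levels [3 5 8 8 8]
Step 4: flows [1->0,2->1,3->1,4->1] -> levels [4 7 7 7 7]
Step 5: flows [1->0,1=2,1=3,1=4] -> levels [5 6 7 7 7]
Step 6: flows [1->0,2->1,3->1,4->1] -> levels [6 8 6 6 6]
Step 7: flows [1->0,1->2,1->3,1->4] -> levels [7 4 7 7 7]
Step 8: flows [0->1,2->1,3->1,4->1] -> levels [6 8 6 6 6]
  -> period-2 cycle (repeats step 6); tank 1 never drops to <=2
Tank 1 never reaches <=2 within 15 steps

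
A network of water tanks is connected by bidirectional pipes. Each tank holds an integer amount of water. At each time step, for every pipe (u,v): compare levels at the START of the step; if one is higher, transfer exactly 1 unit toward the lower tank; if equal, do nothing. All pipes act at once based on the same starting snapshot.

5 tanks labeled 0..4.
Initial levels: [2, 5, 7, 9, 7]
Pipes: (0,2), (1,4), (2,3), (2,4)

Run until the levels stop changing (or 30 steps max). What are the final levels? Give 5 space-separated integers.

Step 1: flows [2->0,4->1,3->2,2=4] -> levels [3 6 7 8 6]
Step 2: flows [2->0,1=4,3->2,2->4] -> levels [4 6 6 7 7]
Step 3: flows [2->0,4->1,3->2,4->2] -> levels [5 7 7 6 5]
Step 4: flows [2->0,1->4,2->3,2->4] -> levels [6 6 4 7 7]
Step 5: flows [0->2,4->1,3->2,4->2] -> levels [5 7 7 6 5]
  -> period-2 cycle: step 5 state = step 3 state; never stabilizes
  -> state at step 30: (30-3) mod 2 = 1, same as step 4 -> [6 6 4 7 7]

Answer: 6 6 4 7 7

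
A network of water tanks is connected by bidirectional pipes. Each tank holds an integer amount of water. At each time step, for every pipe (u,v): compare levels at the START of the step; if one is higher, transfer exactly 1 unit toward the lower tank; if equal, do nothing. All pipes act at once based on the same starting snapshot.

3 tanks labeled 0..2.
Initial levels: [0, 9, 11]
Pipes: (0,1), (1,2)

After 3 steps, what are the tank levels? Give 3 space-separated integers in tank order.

Answer: 3 8 9

Derivation:
Step 1: flows [1->0,2->1] -> levels [1 9 10]
Step 2: flows [1->0,2->1] -> levels [2 9 9]
Step 3: flows [1->0,1=2] -> levels [3 8 9]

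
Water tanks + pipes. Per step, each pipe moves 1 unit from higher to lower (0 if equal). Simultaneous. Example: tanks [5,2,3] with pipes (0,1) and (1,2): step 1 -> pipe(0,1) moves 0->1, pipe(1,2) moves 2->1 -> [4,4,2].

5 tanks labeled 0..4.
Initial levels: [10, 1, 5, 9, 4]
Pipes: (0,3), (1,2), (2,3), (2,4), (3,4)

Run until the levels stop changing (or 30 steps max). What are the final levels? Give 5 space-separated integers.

Step 1: flows [0->3,2->1,3->2,2->4,3->4] -> levels [9 2 4 8 6]
Step 2: flows [0->3,2->1,3->2,4->2,3->4] -> levels [8 3 5 7 6]
Step 3: flows [0->3,2->1,3->2,4->2,3->4] -> levels [7 4 6 6 6]
Step 4: flows [0->3,2->1,2=3,2=4,3=4] -> levels [6 5 5 7 6]
Step 5: flows [3->0,1=2,3->2,4->2,3->4] -> levels [7 5 7 4 6]
Step 6: flows [0->3,2->1,2->3,2->4,4->3] -> levels [6 6 4 7 6]
Step 7: flows [3->0,1->2,3->2,4->2,3->4] -> levels [7 5 7 4 6]
  -> period-2 cycle: step 7 state = step 5 state; never stabilizes
  -> state at step 30: (30-5) mod 2 = 1, same as step 6 -> [6 6 4 7 6]

Answer: 6 6 4 7 6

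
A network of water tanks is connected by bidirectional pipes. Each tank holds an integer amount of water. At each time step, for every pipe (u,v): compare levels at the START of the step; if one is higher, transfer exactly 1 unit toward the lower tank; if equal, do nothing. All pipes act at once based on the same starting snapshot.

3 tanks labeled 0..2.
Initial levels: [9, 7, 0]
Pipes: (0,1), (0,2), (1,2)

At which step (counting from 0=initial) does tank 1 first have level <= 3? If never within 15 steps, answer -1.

Step 1: flows [0->1,0->2,1->2] -> levels [7 7 2]
Step 2: flows [0=1,0->2,1->2] -> levels [6 6 4]
Step 3: flows [0=1,0->2,1->2] -> levels [5 5 6]
Step 4: flows [0=1,2->0,2->1] -> levels [6 6 4]
  -> period-2 cycle (repeats step 2); tank 1 never drops to <=3
Tank 1 never reaches <=3 within 15 steps

Answer: -1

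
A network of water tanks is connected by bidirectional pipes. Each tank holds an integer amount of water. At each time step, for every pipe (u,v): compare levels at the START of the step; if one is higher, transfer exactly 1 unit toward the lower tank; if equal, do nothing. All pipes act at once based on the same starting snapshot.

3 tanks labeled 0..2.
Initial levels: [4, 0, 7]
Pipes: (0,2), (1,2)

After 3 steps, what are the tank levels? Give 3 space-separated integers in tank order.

Step 1: flows [2->0,2->1] -> levels [5 1 5]
Step 2: flows [0=2,2->1] -> levels [5 2 4]
Step 3: flows [0->2,2->1] -> levels [4 3 4]

Answer: 4 3 4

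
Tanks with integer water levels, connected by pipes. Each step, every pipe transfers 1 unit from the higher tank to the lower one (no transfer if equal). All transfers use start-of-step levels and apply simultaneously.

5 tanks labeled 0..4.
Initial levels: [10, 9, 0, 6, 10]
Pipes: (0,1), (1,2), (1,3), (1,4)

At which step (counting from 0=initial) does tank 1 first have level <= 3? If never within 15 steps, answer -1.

Answer: -1

Derivation:
Step 1: flows [0->1,1->2,1->3,4->1] -> levels [9 9 1 7 9]
Step 2: flows [0=1,1->2,1->3,1=4] -> levels [9 7 2 8 9]
Step 3: flows [0->1,1->2,3->1,4->1] -> levels [8 9 3 7 8]
Step 4: flows [1->0,1->2,1->3,1->4] -> levels [9 5 4 8 9]
Step 5: flows [0->1,1->2,3->1,4->1] -> levels [8 7 5 7 8]
Step 6: flows [0->1,1->2,1=3,4->1] -> levels [7 8 6 7 7]
Step 7: flows [1->0,1->2,1->3,1->4] -> levels [8 4 7 8 8]
Step 8: flows [0->1,2->1,3->1,4->1] -> levels [7 8 6 7 7]
  -> period-2 cycle (repeats step 6); tank 1 never drops to <=3
Tank 1 never reaches <=3 within 15 steps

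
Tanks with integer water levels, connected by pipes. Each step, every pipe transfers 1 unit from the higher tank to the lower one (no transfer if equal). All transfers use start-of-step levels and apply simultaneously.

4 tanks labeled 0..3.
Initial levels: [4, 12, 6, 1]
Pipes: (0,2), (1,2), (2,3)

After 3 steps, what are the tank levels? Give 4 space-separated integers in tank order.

Answer: 5 9 5 4

Derivation:
Step 1: flows [2->0,1->2,2->3] -> levels [5 11 5 2]
Step 2: flows [0=2,1->2,2->3] -> levels [5 10 5 3]
Step 3: flows [0=2,1->2,2->3] -> levels [5 9 5 4]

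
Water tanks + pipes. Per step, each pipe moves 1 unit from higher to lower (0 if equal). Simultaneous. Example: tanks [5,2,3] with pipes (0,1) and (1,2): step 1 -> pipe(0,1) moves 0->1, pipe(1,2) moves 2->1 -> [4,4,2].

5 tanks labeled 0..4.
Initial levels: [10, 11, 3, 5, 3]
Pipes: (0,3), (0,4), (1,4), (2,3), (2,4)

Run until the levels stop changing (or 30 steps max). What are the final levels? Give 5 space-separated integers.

Step 1: flows [0->3,0->4,1->4,3->2,2=4] -> levels [8 10 4 5 5]
Step 2: flows [0->3,0->4,1->4,3->2,4->2] -> levels [6 9 6 5 6]
Step 3: flows [0->3,0=4,1->4,2->3,2=4] -> levels [5 8 5 7 7]
Step 4: flows [3->0,4->0,1->4,3->2,4->2] -> levels [7 7 7 5 6]
Step 5: flows [0->3,0->4,1->4,2->3,2->4] -> levels [5 6 5 7 9]
Step 6: flows [3->0,4->0,4->1,3->2,4->2] -> levels [7 7 7 5 6]
  -> period-2 cycle: step 6 state = step 4 state; never stabilizes
  -> state at step 30: (30-4) mod 2 = 0, same as step 4 -> [7 7 7 5 6]

Answer: 7 7 7 5 6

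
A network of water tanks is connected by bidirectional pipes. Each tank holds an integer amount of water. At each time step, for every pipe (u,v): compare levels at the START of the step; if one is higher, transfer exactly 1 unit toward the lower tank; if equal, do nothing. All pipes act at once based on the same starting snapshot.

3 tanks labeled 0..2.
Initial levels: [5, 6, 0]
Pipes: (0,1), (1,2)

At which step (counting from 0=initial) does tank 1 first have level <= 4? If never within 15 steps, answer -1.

Step 1: flows [1->0,1->2] -> levels [6 4 1]
Tank 1 first reaches <=4 at step 1

Answer: 1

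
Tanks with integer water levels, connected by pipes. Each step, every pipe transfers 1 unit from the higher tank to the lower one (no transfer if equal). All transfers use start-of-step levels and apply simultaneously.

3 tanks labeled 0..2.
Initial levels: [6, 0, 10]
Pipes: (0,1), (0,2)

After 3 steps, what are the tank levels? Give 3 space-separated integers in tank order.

Step 1: flows [0->1,2->0] -> levels [6 1 9]
Step 2: flows [0->1,2->0] -> levels [6 2 8]
Step 3: flows [0->1,2->0] -> levels [6 3 7]

Answer: 6 3 7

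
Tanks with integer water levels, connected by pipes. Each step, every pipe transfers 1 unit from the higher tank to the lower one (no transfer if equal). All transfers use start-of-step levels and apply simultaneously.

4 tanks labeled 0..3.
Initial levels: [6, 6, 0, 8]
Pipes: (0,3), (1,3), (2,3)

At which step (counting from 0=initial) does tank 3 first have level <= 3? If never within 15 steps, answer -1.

Answer: 5

Derivation:
Step 1: flows [3->0,3->1,3->2] -> levels [7 7 1 5]
Step 2: flows [0->3,1->3,3->2] -> levels [6 6 2 6]
Step 3: flows [0=3,1=3,3->2] -> levels [6 6 3 5]
Step 4: flows [0->3,1->3,3->2] -> levels [5 5 4 6]
Step 5: flows [3->0,3->1,3->2] -> levels [6 6 5 3]
Tank 3 first reaches <=3 at step 5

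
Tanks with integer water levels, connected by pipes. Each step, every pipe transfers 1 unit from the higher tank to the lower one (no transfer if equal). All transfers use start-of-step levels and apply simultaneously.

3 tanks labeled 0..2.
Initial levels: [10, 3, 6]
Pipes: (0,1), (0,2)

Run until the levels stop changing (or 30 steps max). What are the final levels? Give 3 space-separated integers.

Step 1: flows [0->1,0->2] -> levels [8 4 7]
Step 2: flows [0->1,0->2] -> levels [6 5 8]
Step 3: flows [0->1,2->0] -> levels [6 6 7]
Step 4: flows [0=1,2->0] -> levels [7 6 6]
Step 5: flows [0->1,0->2] -> levels [5 7 7]
Step 6: flows [1->0,2->0] -> levels [7 6 6]
  -> period-2 cycle: step 6 state = step 4 state; never stabilizes
  -> state at step 30: (30-4) mod 2 = 0, same as step 4 -> [7 6 6]

Answer: 7 6 6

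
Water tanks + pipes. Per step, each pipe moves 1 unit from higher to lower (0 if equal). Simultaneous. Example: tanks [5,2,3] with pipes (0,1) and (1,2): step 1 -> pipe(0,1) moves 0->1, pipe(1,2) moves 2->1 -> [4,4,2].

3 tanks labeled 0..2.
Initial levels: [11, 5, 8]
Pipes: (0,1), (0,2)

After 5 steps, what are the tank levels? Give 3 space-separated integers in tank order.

Step 1: flows [0->1,0->2] -> levels [9 6 9]
Step 2: flows [0->1,0=2] -> levels [8 7 9]
Step 3: flows [0->1,2->0] -> levels [8 8 8]
Step 4: flows [0=1,0=2] -> levels [8 8 8]
  -> stable; steps 5..5 unchanged -> [8 8 8]

Answer: 8 8 8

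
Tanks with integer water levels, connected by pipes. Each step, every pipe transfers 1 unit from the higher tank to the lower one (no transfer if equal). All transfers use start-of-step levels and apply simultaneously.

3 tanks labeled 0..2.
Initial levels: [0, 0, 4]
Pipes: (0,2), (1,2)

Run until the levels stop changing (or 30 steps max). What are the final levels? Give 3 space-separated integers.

Step 1: flows [2->0,2->1] -> levels [1 1 2]
Step 2: flows [2->0,2->1] -> levels [2 2 0]
Step 3: flows [0->2,1->2] -> levels [1 1 2]
  -> period-2 cycle: step 3 state = step 1 state; never stabilizes
  -> state at step 30: (30-1) mod 2 = 1, same as step 2 -> [2 2 0]

Answer: 2 2 0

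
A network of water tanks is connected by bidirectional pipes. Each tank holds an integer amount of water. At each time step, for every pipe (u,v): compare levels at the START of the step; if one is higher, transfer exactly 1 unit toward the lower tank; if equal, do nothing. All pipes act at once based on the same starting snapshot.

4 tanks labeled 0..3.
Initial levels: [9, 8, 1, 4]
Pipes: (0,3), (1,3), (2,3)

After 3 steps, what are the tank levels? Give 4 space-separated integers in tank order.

Step 1: flows [0->3,1->3,3->2] -> levels [8 7 2 5]
Step 2: flows [0->3,1->3,3->2] -> levels [7 6 3 6]
Step 3: flows [0->3,1=3,3->2] -> levels [6 6 4 6]

Answer: 6 6 4 6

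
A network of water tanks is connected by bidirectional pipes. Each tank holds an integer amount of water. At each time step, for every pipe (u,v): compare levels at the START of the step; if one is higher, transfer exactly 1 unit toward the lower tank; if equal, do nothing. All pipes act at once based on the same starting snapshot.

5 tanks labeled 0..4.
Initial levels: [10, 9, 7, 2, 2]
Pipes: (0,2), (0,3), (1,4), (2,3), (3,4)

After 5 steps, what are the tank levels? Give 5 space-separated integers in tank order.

Step 1: flows [0->2,0->3,1->4,2->3,3=4] -> levels [8 8 7 4 3]
Step 2: flows [0->2,0->3,1->4,2->3,3->4] -> levels [6 7 7 5 5]
Step 3: flows [2->0,0->3,1->4,2->3,3=4] -> levels [6 6 5 7 6]
Step 4: flows [0->2,3->0,1=4,3->2,3->4] -> levels [6 6 7 4 7]
Step 5: flows [2->0,0->3,4->1,2->3,4->3] -> levels [6 7 5 7 5]

Answer: 6 7 5 7 5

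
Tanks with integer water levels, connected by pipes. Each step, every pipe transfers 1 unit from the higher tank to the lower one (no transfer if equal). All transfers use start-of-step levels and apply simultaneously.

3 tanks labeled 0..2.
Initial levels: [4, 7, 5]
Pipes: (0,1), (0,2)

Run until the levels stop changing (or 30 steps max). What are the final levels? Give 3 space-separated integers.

Answer: 4 6 6

Derivation:
Step 1: flows [1->0,2->0] -> levels [6 6 4]
Step 2: flows [0=1,0->2] -> levels [5 6 5]
Step 3: flows [1->0,0=2] -> levels [6 5 5]
Step 4: flows [0->1,0->2] -> levels [4 6 6]
Step 5: flows [1->0,2->0] -> levels [6 5 5]
  -> period-2 cycle: step 5 state = step 3 state; never stabilizes
  -> state at step 30: (30-3) mod 2 = 1, same as step 4 -> [4 6 6]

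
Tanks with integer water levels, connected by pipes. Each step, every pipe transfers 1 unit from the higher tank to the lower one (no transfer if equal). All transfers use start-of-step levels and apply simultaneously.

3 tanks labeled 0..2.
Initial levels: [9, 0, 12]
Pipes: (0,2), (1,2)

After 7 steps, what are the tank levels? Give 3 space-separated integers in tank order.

Answer: 7 7 7

Derivation:
Step 1: flows [2->0,2->1] -> levels [10 1 10]
Step 2: flows [0=2,2->1] -> levels [10 2 9]
Step 3: flows [0->2,2->1] -> levels [9 3 9]
Step 4: flows [0=2,2->1] -> levels [9 4 8]
Step 5: flows [0->2,2->1] -> levels [8 5 8]
Step 6: flows [0=2,2->1] -> levels [8 6 7]
Step 7: flows [0->2,2->1] -> levels [7 7 7]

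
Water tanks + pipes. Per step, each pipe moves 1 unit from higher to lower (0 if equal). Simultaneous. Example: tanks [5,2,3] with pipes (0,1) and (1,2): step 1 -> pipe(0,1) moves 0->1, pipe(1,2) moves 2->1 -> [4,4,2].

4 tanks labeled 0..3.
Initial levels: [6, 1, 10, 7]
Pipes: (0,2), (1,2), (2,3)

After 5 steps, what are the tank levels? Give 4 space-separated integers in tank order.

Step 1: flows [2->0,2->1,2->3] -> levels [7 2 7 8]
Step 2: flows [0=2,2->1,3->2] -> levels [7 3 7 7]
Step 3: flows [0=2,2->1,2=3] -> levels [7 4 6 7]
Step 4: flows [0->2,2->1,3->2] -> levels [6 5 7 6]
Step 5: flows [2->0,2->1,2->3] -> levels [7 6 4 7]

Answer: 7 6 4 7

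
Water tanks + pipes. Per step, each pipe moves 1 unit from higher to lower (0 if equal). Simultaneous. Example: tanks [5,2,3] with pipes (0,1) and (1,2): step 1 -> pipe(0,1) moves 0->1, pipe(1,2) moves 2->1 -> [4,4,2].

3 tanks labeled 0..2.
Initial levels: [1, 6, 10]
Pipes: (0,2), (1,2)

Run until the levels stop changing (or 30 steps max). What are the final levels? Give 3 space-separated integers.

Step 1: flows [2->0,2->1] -> levels [2 7 8]
Step 2: flows [2->0,2->1] -> levels [3 8 6]
Step 3: flows [2->0,1->2] -> levels [4 7 6]
Step 4: flows [2->0,1->2] -> levels [5 6 6]
Step 5: flows [2->0,1=2] -> levels [6 6 5]
Step 6: flows [0->2,1->2] -> levels [5 5 7]
Step 7: flows [2->0,2->1] -> levels [6 6 5]
  -> period-2 cycle: step 7 state = step 5 state; never stabilizes
  -> state at step 30: (30-5) mod 2 = 1, same as step 6 -> [5 5 7]

Answer: 5 5 7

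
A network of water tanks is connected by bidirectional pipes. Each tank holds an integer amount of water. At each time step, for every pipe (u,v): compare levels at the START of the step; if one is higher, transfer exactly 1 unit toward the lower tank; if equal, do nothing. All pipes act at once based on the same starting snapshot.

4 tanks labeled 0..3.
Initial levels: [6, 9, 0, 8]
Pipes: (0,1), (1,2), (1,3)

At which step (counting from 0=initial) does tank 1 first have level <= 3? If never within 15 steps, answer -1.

Step 1: flows [1->0,1->2,1->3] -> levels [7 6 1 9]
Step 2: flows [0->1,1->2,3->1] -> levels [6 7 2 8]
Step 3: flows [1->0,1->2,3->1] -> levels [7 6 3 7]
Step 4: flows [0->1,1->2,3->1] -> levels [6 7 4 6]
Step 5: flows [1->0,1->2,1->3] -> levels [7 4 5 7]
Step 6: flows [0->1,2->1,3->1] -> levels [6 7 4 6]
  -> period-2 cycle (repeats step 4); tank 1 never drops to <=3
Tank 1 never reaches <=3 within 15 steps

Answer: -1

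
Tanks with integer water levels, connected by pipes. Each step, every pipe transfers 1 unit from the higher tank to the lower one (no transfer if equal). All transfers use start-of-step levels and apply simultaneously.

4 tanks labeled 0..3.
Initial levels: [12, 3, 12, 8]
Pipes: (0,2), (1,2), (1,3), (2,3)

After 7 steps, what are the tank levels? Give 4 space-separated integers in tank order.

Answer: 10 9 7 9

Derivation:
Step 1: flows [0=2,2->1,3->1,2->3] -> levels [12 5 10 8]
Step 2: flows [0->2,2->1,3->1,2->3] -> levels [11 7 9 8]
Step 3: flows [0->2,2->1,3->1,2->3] -> levels [10 9 8 8]
Step 4: flows [0->2,1->2,1->3,2=3] -> levels [9 7 10 9]
Step 5: flows [2->0,2->1,3->1,2->3] -> levels [10 9 7 9]
Step 6: flows [0->2,1->2,1=3,3->2] -> levels [9 8 10 8]
Step 7: flows [2->0,2->1,1=3,2->3] -> levels [10 9 7 9]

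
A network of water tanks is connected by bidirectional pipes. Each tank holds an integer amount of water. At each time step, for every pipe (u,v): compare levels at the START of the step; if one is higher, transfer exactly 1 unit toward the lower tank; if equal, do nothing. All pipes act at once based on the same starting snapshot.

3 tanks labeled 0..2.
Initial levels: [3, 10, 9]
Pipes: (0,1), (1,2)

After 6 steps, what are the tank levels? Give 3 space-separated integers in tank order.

Answer: 8 6 8

Derivation:
Step 1: flows [1->0,1->2] -> levels [4 8 10]
Step 2: flows [1->0,2->1] -> levels [5 8 9]
Step 3: flows [1->0,2->1] -> levels [6 8 8]
Step 4: flows [1->0,1=2] -> levels [7 7 8]
Step 5: flows [0=1,2->1] -> levels [7 8 7]
Step 6: flows [1->0,1->2] -> levels [8 6 8]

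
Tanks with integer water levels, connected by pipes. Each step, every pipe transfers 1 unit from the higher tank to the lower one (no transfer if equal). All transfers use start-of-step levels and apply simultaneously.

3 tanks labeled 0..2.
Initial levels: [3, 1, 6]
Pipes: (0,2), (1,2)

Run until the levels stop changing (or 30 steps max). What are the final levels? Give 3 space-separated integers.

Step 1: flows [2->0,2->1] -> levels [4 2 4]
Step 2: flows [0=2,2->1] -> levels [4 3 3]
Step 3: flows [0->2,1=2] -> levels [3 3 4]
Step 4: flows [2->0,2->1] -> levels [4 4 2]
Step 5: flows [0->2,1->2] -> levels [3 3 4]
  -> period-2 cycle: step 5 state = step 3 state; never stabilizes
  -> state at step 30: (30-3) mod 2 = 1, same as step 4 -> [4 4 2]

Answer: 4 4 2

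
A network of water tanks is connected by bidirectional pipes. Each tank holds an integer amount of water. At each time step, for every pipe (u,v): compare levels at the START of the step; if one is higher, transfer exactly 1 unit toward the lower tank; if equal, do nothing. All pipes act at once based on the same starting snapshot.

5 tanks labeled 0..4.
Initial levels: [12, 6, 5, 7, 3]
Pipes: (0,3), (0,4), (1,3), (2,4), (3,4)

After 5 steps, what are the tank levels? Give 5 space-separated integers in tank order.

Answer: 6 7 6 6 8

Derivation:
Step 1: flows [0->3,0->4,3->1,2->4,3->4] -> levels [10 7 4 6 6]
Step 2: flows [0->3,0->4,1->3,4->2,3=4] -> levels [8 6 5 8 6]
Step 3: flows [0=3,0->4,3->1,4->2,3->4] -> levels [7 7 6 6 7]
Step 4: flows [0->3,0=4,1->3,4->2,4->3] -> levels [6 6 7 9 5]
Step 5: flows [3->0,0->4,3->1,2->4,3->4] -> levels [6 7 6 6 8]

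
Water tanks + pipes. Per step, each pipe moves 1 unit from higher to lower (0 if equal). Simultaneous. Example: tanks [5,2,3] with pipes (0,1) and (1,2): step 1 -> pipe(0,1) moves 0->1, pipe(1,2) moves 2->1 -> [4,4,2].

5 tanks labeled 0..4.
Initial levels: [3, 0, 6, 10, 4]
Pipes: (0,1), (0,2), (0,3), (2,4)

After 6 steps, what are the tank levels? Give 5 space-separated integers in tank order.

Answer: 3 5 5 6 4

Derivation:
Step 1: flows [0->1,2->0,3->0,2->4] -> levels [4 1 4 9 5]
Step 2: flows [0->1,0=2,3->0,4->2] -> levels [4 2 5 8 4]
Step 3: flows [0->1,2->0,3->0,2->4] -> levels [5 3 3 7 5]
Step 4: flows [0->1,0->2,3->0,4->2] -> levels [4 4 5 6 4]
Step 5: flows [0=1,2->0,3->0,2->4] -> levels [6 4 3 5 5]
Step 6: flows [0->1,0->2,0->3,4->2] -> levels [3 5 5 6 4]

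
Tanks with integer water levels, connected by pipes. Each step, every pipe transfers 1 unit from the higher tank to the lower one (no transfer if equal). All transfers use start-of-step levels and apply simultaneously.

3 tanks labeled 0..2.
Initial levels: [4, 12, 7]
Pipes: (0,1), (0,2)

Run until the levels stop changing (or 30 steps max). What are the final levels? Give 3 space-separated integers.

Answer: 9 7 7

Derivation:
Step 1: flows [1->0,2->0] -> levels [6 11 6]
Step 2: flows [1->0,0=2] -> levels [7 10 6]
Step 3: flows [1->0,0->2] -> levels [7 9 7]
Step 4: flows [1->0,0=2] -> levels [8 8 7]
Step 5: flows [0=1,0->2] -> levels [7 8 8]
Step 6: flows [1->0,2->0] -> levels [9 7 7]
Step 7: flows [0->1,0->2] -> levels [7 8 8]
  -> period-2 cycle: step 7 state = step 5 state; never stabilizes
  -> state at step 30: (30-5) mod 2 = 1, same as step 6 -> [9 7 7]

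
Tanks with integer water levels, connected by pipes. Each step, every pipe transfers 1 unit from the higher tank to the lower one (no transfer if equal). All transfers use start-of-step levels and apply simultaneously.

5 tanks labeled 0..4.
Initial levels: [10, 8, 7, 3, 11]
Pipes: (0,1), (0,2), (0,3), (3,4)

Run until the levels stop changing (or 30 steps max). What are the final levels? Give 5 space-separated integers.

Step 1: flows [0->1,0->2,0->3,4->3] -> levels [7 9 8 5 10]
Step 2: flows [1->0,2->0,0->3,4->3] -> levels [8 8 7 7 9]
Step 3: flows [0=1,0->2,0->3,4->3] -> levels [6 8 8 9 8]
Step 4: flows [1->0,2->0,3->0,3->4] -> levels [9 7 7 7 9]
Step 5: flows [0->1,0->2,0->3,4->3] -> levels [6 8 8 9 8]
  -> period-2 cycle: step 5 state = step 3 state; never stabilizes
  -> state at step 30: (30-3) mod 2 = 1, same as step 4 -> [9 7 7 7 9]

Answer: 9 7 7 7 9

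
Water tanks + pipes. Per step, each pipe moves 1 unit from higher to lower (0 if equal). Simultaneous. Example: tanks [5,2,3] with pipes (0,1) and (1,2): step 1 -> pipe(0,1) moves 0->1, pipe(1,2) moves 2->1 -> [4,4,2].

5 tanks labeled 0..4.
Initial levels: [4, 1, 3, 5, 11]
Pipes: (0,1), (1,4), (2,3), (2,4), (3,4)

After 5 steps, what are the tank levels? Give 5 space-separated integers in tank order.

Step 1: flows [0->1,4->1,3->2,4->2,4->3] -> levels [3 3 5 5 8]
Step 2: flows [0=1,4->1,2=3,4->2,4->3] -> levels [3 4 6 6 5]
Step 3: flows [1->0,4->1,2=3,2->4,3->4] -> levels [4 4 5 5 6]
Step 4: flows [0=1,4->1,2=3,4->2,4->3] -> levels [4 5 6 6 3]
Step 5: flows [1->0,1->4,2=3,2->4,3->4] -> levels [5 3 5 5 6]

Answer: 5 3 5 5 6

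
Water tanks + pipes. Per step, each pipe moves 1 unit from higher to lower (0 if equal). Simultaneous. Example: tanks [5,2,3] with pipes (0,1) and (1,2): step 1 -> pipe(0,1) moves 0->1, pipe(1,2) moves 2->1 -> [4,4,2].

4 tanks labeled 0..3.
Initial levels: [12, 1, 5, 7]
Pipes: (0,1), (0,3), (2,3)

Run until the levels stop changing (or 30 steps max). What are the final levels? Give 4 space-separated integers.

Answer: 7 5 7 6

Derivation:
Step 1: flows [0->1,0->3,3->2] -> levels [10 2 6 7]
Step 2: flows [0->1,0->3,3->2] -> levels [8 3 7 7]
Step 3: flows [0->1,0->3,2=3] -> levels [6 4 7 8]
Step 4: flows [0->1,3->0,3->2] -> levels [6 5 8 6]
Step 5: flows [0->1,0=3,2->3] -> levels [5 6 7 7]
Step 6: flows [1->0,3->0,2=3] -> levels [7 5 7 6]
Step 7: flows [0->1,0->3,2->3] -> levels [5 6 6 8]
Step 8: flows [1->0,3->0,3->2] -> levels [7 5 7 6]
  -> period-2 cycle: step 8 state = step 6 state; never stabilizes
  -> state at step 30: (30-6) mod 2 = 0, same as step 6 -> [7 5 7 6]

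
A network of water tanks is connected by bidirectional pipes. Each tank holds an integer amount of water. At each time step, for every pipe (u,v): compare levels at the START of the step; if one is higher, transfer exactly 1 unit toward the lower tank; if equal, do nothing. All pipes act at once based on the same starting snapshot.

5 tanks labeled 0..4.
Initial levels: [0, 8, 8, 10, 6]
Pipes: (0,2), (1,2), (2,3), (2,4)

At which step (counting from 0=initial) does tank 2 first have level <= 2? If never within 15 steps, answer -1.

Step 1: flows [2->0,1=2,3->2,2->4] -> levels [1 8 7 9 7]
Step 2: flows [2->0,1->2,3->2,2=4] -> levels [2 7 8 8 7]
Step 3: flows [2->0,2->1,2=3,2->4] -> levels [3 8 5 8 8]
Step 4: flows [2->0,1->2,3->2,4->2] -> levels [4 7 7 7 7]
Step 5: flows [2->0,1=2,2=3,2=4] -> levels [5 7 6 7 7]
Step 6: flows [2->0,1->2,3->2,4->2] -> levels [6 6 8 6 6]
Step 7: flows [2->0,2->1,2->3,2->4] -> levels [7 7 4 7 7]
Step 8: flows [0->2,1->2,3->2,4->2] -> levels [6 6 8 6 6]
  -> period-2 cycle (repeats step 6); tank 2 never drops to <=2
Tank 2 never reaches <=2 within 15 steps

Answer: -1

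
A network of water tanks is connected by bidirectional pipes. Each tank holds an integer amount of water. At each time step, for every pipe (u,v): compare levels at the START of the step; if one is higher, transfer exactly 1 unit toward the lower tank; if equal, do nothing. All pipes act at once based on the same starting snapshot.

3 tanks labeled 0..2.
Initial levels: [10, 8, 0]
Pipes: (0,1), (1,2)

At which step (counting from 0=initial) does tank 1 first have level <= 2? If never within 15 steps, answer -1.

Answer: -1

Derivation:
Step 1: flows [0->1,1->2] -> levels [9 8 1]
Step 2: flows [0->1,1->2] -> levels [8 8 2]
Step 3: flows [0=1,1->2] -> levels [8 7 3]
Step 4: flows [0->1,1->2] -> levels [7 7 4]
Step 5: flows [0=1,1->2] -> levels [7 6 5]
Step 6: flows [0->1,1->2] -> levels [6 6 6]
Step 7: flows [0=1,1=2] -> levels [6 6 6]
  -> stable; tank 1 stays at 6 > 2
Tank 1 never reaches <=2 within 15 steps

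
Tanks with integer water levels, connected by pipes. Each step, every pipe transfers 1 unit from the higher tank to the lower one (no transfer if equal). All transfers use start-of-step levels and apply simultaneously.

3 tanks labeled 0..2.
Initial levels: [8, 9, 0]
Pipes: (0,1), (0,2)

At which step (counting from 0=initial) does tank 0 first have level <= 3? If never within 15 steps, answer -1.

Answer: -1

Derivation:
Step 1: flows [1->0,0->2] -> levels [8 8 1]
Step 2: flows [0=1,0->2] -> levels [7 8 2]
Step 3: flows [1->0,0->2] -> levels [7 7 3]
Step 4: flows [0=1,0->2] -> levels [6 7 4]
Step 5: flows [1->0,0->2] -> levels [6 6 5]
Step 6: flows [0=1,0->2] -> levels [5 6 6]
Step 7: flows [1->0,2->0] -> levels [7 5 5]
Step 8: flows [0->1,0->2] -> levels [5 6 6]
  -> period-2 cycle (repeats step 6); tank 0 never drops to <=3
Tank 0 never reaches <=3 within 15 steps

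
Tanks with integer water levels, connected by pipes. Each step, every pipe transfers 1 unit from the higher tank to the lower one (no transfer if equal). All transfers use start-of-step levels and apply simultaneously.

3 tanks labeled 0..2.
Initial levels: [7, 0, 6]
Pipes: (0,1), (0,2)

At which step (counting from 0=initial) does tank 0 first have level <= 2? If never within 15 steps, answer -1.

Step 1: flows [0->1,0->2] -> levels [5 1 7]
Step 2: flows [0->1,2->0] -> levels [5 2 6]
Step 3: flows [0->1,2->0] -> levels [5 3 5]
Step 4: flows [0->1,0=2] -> levels [4 4 5]
Step 5: flows [0=1,2->0] -> levels [5 4 4]
Step 6: flows [0->1,0->2] -> levels [3 5 5]
Step 7: flows [1->0,2->0] -> levels [5 4 4]
  -> period-2 cycle (repeats step 5); tank 0 never drops to <=2
Tank 0 never reaches <=2 within 15 steps

Answer: -1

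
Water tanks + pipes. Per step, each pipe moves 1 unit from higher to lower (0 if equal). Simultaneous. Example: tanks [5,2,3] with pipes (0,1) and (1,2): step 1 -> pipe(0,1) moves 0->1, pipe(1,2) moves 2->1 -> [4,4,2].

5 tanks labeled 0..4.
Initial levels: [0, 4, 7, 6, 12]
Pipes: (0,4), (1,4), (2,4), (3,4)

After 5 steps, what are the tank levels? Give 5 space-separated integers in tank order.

Step 1: flows [4->0,4->1,4->2,4->3] -> levels [1 5 8 7 8]
Step 2: flows [4->0,4->1,2=4,4->3] -> levels [2 6 8 8 5]
Step 3: flows [4->0,1->4,2->4,3->4] -> levels [3 5 7 7 7]
Step 4: flows [4->0,4->1,2=4,3=4] -> levels [4 6 7 7 5]
Step 5: flows [4->0,1->4,2->4,3->4] -> levels [5 5 6 6 7]

Answer: 5 5 6 6 7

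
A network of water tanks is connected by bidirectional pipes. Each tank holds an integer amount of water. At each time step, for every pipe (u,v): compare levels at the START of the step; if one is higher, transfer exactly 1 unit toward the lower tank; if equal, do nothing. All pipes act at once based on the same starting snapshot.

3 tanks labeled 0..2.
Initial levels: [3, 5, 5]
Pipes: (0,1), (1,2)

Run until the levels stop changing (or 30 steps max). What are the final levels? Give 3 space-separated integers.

Step 1: flows [1->0,1=2] -> levels [4 4 5]
Step 2: flows [0=1,2->1] -> levels [4 5 4]
Step 3: flows [1->0,1->2] -> levels [5 3 5]
Step 4: flows [0->1,2->1] -> levels [4 5 4]
  -> period-2 cycle: step 4 state = step 2 state; never stabilizes
  -> state at step 30: (30-2) mod 2 = 0, same as step 2 -> [4 5 4]

Answer: 4 5 4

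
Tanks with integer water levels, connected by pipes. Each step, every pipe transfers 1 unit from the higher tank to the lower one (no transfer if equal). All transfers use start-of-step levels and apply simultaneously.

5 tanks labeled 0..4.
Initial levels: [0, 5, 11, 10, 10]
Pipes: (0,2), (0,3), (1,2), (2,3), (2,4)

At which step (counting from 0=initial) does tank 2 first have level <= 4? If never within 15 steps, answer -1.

Step 1: flows [2->0,3->0,2->1,2->3,2->4] -> levels [2 6 7 10 11]
Step 2: flows [2->0,3->0,2->1,3->2,4->2] -> levels [4 7 7 8 10]
Step 3: flows [2->0,3->0,1=2,3->2,4->2] -> levels [6 7 8 6 9]
Step 4: flows [2->0,0=3,2->1,2->3,4->2] -> levels [7 8 6 7 8]
Step 5: flows [0->2,0=3,1->2,3->2,4->2] -> levels [6 7 10 6 7]
Step 6: flows [2->0,0=3,2->1,2->3,2->4] -> levels [7 8 6 7 8]
  -> period-2 cycle (repeats step 4); tank 2 never drops to <=4
Tank 2 never reaches <=4 within 15 steps

Answer: -1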